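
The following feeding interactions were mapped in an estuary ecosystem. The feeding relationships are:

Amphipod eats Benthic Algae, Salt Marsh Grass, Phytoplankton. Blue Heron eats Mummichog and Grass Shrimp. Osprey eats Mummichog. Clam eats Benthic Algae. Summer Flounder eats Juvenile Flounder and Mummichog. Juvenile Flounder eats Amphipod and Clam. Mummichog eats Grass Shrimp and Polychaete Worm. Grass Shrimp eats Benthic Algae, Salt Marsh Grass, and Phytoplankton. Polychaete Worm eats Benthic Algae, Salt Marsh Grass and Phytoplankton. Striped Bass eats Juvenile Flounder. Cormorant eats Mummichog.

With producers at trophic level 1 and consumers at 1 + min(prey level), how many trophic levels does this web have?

Producers (level 1): Benthic Algae, Phytoplankton, Salt Marsh Grass.
Following each consumer down to its lowest-level prey: Benthic Algae → Clam → Juvenile Flounder → Summer Flounder (levels 1 through 4).
All prey of Summer Flounder (Juvenile Flounder 3, Mummichog 3) are at level 3 or above, so Summer Flounder is at level 1 + 3 = 4.
Every consumer has at least one prey at level 3 or below, so none exceeds level 4.

4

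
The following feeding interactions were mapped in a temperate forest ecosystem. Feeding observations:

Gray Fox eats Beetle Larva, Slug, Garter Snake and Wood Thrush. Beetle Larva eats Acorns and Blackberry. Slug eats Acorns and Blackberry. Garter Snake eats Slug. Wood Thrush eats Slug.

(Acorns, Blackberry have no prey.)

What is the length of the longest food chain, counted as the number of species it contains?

One longest chain: Acorns → Slug → Wood Thrush → Gray Fox.
It has 4 species and 3 links.

4 species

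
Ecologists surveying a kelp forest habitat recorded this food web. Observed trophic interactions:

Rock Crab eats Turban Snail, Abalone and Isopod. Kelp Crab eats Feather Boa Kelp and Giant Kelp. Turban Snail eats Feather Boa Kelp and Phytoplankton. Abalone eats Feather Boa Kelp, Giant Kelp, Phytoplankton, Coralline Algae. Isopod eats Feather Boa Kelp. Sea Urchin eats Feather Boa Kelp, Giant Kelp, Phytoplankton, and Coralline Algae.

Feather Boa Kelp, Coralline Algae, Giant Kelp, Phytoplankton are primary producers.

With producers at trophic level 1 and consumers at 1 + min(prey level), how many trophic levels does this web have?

3

Producers (level 1): Feather Boa Kelp, Coralline Algae, Giant Kelp, Phytoplankton.
Following each consumer down to its lowest-level prey: Feather Boa Kelp → Turban Snail → Rock Crab (levels 1 through 3).
All prey of Rock Crab (Turban Snail 2, Abalone 2, Isopod 2) are at level 2 or above, so Rock Crab is at level 1 + 2 = 3.
Every consumer has at least one prey at level 2 or below, so none exceeds level 3.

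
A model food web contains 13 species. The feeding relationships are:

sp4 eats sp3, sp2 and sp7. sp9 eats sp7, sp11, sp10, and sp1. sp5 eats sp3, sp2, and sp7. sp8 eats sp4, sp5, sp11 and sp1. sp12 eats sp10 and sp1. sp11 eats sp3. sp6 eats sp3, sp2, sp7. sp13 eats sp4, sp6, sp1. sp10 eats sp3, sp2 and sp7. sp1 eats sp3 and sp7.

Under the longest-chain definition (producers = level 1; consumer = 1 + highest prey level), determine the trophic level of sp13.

Trophic level 3

sp3 is a producer → level 1.
sp1 eats sp3 (level 1); other prey at levels: sp7 1 → level 2.
sp13 eats sp1 (level 2); other prey at levels: sp6 2, sp4 2 → level 3.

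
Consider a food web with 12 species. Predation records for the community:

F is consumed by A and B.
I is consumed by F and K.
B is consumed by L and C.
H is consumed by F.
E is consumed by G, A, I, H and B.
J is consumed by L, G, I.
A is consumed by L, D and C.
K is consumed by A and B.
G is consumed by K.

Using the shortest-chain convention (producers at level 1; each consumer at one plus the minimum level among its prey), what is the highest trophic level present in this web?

Producers (level 1): J, E.
Following each consumer down to its lowest-level prey: E → H → F (levels 1 through 3).
All prey of F (H 2, I 2) are at level 2 or above, so F is at level 1 + 2 = 3.
Every consumer has at least one prey at level 2 or below, so none exceeds level 3.

3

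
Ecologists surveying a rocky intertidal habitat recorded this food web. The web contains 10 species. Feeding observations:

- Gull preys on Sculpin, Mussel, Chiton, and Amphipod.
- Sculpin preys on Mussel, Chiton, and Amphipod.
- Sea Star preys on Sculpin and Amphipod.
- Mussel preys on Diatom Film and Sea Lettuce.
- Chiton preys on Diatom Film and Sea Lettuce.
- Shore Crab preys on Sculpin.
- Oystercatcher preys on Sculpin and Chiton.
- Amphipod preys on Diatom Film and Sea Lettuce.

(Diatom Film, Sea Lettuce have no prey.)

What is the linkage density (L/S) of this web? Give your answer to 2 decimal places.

There are L = 18 links among S = 10 species.
L/S = 18/10 = 1.8000 ≈ 1.80.

L/S = 1.80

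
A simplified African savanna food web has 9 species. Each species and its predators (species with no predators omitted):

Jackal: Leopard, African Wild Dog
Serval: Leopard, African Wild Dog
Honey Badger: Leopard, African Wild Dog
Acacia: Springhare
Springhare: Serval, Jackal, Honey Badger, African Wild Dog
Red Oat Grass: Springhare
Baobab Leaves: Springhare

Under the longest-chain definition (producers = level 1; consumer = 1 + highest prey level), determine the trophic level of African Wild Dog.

Trophic level 4

Red Oat Grass is a producer → level 1.
Springhare eats Red Oat Grass (level 1); other prey at levels: Baobab Leaves 1, Acacia 1 → level 2.
Serval eats Springhare → level 3.
African Wild Dog eats Serval (level 3); other prey at levels: Springhare 2, Jackal 3, Honey Badger 3 → level 4.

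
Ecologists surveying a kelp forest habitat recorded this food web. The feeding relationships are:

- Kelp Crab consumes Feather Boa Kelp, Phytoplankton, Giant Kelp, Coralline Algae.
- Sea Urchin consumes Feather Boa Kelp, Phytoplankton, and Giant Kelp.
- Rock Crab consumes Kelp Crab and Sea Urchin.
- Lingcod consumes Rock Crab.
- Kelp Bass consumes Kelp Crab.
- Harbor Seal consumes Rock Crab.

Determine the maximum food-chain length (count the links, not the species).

One longest chain: Phytoplankton → Sea Urchin → Rock Crab → Lingcod.
It has 4 species and 3 links.

3 links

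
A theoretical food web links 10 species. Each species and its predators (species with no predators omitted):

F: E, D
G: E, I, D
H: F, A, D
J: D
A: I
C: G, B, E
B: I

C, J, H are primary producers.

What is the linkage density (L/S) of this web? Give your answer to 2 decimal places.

There are L = 14 links among S = 10 species.
L/S = 14/10 = 1.4000 ≈ 1.40.

L/S = 1.40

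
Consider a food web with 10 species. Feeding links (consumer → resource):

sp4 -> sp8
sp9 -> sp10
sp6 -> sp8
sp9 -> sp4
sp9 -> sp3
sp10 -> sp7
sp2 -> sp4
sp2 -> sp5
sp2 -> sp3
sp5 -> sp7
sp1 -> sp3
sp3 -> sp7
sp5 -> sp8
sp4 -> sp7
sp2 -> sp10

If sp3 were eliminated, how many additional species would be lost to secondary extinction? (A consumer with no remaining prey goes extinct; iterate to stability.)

1

Remove sp3.
Round 1: sp1 (all prey gone) → extinct.
No further losses. Total secondary extinctions: 1.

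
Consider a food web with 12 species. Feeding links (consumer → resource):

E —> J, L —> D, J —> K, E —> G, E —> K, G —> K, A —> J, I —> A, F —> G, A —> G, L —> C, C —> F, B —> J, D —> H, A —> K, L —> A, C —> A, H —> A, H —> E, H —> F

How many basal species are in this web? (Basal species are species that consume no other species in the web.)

Basal species (no prey listed): K.
Count: 1.

1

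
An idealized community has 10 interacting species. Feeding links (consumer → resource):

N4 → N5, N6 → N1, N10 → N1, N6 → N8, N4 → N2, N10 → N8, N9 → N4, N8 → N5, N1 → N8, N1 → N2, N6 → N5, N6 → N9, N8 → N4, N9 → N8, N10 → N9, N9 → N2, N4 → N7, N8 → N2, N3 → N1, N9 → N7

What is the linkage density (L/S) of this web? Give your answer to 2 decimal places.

L/S = 2.00

There are L = 20 links among S = 10 species.
L/S = 20/10 = 2.0000 ≈ 2.00.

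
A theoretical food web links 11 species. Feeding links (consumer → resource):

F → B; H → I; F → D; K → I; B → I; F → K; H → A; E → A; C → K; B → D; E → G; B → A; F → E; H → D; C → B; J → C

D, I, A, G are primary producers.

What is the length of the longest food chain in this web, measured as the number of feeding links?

One longest chain: I → K → C → J.
It has 4 species and 3 links.

3 links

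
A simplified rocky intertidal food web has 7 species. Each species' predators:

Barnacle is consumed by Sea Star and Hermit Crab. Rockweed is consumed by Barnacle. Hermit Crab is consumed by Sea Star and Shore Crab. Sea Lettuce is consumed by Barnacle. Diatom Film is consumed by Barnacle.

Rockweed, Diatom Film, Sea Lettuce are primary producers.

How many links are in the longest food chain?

3 links

One longest chain: Rockweed → Barnacle → Hermit Crab → Shore Crab.
It has 4 species and 3 links.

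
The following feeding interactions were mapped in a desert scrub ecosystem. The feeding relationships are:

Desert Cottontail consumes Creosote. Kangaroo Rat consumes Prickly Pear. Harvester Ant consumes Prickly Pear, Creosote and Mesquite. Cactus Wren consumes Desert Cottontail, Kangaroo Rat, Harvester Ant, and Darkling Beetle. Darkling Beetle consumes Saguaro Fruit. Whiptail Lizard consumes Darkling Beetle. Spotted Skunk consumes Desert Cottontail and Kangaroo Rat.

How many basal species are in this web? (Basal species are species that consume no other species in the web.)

Basal species (no prey listed): Creosote, Mesquite, Saguaro Fruit, Prickly Pear.
Count: 4.

4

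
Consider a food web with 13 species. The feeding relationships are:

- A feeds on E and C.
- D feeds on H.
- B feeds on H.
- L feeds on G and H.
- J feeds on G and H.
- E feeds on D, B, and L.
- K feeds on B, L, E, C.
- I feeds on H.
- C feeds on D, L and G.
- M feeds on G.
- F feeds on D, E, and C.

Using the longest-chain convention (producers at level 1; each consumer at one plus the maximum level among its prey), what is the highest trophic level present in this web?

4

Producers (level 1): G, H.
G → L → C → K gives K level 4.
No species has a prey at level 4, so no species reaches level 5.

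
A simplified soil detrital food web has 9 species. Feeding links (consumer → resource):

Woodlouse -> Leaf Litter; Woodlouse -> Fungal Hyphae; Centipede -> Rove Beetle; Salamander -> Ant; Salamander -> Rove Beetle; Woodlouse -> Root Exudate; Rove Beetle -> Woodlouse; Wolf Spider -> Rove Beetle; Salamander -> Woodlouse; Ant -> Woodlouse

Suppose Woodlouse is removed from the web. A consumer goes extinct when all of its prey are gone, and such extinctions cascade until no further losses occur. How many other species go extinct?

Remove Woodlouse.
Round 1: Rove Beetle (all prey gone), Ant (all prey gone) → extinct.
Round 2: Wolf Spider (all prey gone), Centipede (all prey gone), Salamander (all prey gone) → extinct.
No further losses. Total secondary extinctions: 5.

5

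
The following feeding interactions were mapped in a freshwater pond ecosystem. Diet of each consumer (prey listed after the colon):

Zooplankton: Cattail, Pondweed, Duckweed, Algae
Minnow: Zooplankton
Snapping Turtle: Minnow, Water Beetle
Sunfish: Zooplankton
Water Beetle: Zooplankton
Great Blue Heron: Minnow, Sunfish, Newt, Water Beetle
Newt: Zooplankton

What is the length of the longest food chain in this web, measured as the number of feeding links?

3 links

One longest chain: Cattail → Zooplankton → Water Beetle → Snapping Turtle.
It has 4 species and 3 links.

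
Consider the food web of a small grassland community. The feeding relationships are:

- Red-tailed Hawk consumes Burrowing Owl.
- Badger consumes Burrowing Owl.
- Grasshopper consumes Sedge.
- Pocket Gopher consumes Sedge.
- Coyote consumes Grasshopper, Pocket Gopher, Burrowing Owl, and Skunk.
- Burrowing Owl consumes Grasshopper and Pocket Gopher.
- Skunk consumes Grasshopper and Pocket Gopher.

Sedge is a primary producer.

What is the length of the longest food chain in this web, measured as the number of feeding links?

3 links

One longest chain: Sedge → Pocket Gopher → Burrowing Owl → Coyote.
It has 4 species and 3 links.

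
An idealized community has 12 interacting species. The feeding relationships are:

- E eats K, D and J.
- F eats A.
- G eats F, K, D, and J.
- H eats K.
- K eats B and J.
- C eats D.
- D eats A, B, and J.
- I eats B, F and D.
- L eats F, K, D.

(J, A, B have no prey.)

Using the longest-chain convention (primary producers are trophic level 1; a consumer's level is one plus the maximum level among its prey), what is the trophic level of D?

Trophic level 2

J is a producer → level 1.
D eats J (level 1); other prey at levels: A 1, B 1 → level 2.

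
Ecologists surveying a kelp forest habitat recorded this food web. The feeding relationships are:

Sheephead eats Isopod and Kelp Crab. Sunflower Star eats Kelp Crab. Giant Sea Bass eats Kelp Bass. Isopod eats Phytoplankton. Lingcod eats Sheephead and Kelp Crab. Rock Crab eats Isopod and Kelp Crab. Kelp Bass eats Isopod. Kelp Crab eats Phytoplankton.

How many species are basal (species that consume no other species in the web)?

1

Basal species (no prey listed): Phytoplankton.
Count: 1.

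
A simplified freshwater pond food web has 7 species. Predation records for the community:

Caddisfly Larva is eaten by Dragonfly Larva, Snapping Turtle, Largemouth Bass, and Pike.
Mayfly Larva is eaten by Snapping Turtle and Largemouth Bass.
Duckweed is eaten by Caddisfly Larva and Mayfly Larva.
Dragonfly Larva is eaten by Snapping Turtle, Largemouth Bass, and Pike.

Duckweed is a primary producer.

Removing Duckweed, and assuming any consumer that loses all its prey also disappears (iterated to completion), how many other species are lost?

Remove Duckweed.
Round 1: Caddisfly Larva (all prey gone), Mayfly Larva (all prey gone) → extinct.
Round 2: Dragonfly Larva (all prey gone) → extinct.
Round 3: Snapping Turtle (all prey gone), Largemouth Bass (all prey gone), Pike (all prey gone) → extinct.
No further losses. Total secondary extinctions: 6.

6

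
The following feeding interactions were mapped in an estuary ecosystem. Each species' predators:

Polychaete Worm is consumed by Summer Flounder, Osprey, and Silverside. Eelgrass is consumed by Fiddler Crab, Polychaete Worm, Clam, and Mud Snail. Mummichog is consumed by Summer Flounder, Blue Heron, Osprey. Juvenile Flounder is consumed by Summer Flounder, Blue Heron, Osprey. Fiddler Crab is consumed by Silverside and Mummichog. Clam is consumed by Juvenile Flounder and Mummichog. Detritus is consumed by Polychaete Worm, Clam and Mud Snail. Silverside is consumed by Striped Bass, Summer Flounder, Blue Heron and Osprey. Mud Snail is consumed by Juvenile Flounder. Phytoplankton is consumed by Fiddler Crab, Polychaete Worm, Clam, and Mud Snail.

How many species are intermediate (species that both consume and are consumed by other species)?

7

Intermediate species (has both prey and predators): Mud Snail, Fiddler Crab, Polychaete Worm, Clam, Juvenile Flounder, Silverside, Mummichog.
Count: 7.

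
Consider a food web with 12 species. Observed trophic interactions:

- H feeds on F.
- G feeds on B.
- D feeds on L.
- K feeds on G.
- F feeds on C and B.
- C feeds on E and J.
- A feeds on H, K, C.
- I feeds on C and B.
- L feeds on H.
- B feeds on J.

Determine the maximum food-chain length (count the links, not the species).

5 links

One longest chain: J → B → F → H → L → D.
It has 6 species and 5 links.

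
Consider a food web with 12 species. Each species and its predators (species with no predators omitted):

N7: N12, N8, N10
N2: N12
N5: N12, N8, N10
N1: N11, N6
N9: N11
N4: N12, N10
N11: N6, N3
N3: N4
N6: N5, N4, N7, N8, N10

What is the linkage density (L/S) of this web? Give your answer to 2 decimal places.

There are L = 20 links among S = 12 species.
L/S = 20/12 = 1.6667 ≈ 1.67.

L/S = 1.67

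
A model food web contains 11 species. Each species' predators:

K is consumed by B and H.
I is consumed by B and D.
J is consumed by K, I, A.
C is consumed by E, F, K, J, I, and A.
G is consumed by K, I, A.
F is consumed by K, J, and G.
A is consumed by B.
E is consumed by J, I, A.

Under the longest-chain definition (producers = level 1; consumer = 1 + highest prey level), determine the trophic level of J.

C is a producer → level 1.
F eats C → level 2.
J eats F (level 2); other prey at levels: C 1, E 2 → level 3.

Trophic level 3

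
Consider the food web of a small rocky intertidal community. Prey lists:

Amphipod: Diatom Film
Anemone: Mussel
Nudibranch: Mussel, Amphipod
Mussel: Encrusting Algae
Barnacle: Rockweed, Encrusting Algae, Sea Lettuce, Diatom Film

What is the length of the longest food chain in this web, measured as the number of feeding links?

One longest chain: Encrusting Algae → Mussel → Anemone.
It has 3 species and 2 links.

2 links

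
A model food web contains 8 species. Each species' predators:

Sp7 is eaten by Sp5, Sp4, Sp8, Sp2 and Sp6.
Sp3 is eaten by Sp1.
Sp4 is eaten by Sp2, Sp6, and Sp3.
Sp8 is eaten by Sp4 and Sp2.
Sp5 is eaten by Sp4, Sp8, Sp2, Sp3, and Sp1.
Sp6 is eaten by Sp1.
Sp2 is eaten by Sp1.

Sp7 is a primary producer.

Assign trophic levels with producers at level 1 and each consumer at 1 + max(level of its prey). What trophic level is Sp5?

Sp7 is a producer → level 1.
Sp5 eats Sp7 → level 2.

Trophic level 2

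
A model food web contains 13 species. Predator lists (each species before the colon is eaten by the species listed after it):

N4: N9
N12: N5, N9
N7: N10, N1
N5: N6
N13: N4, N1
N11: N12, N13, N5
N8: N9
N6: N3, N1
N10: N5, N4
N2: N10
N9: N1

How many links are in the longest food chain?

One longest chain: N2 → N10 → N5 → N6 → N3.
It has 5 species and 4 links.

4 links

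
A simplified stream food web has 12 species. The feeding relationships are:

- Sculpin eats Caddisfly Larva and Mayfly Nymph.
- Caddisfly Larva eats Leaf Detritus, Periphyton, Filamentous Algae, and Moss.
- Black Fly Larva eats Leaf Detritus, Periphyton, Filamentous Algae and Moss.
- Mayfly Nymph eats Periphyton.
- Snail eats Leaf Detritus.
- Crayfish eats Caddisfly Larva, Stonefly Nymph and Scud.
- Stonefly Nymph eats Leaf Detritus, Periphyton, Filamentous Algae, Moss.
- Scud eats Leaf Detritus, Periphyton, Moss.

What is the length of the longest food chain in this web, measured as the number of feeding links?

2 links

One longest chain: Filamentous Algae → Caddisfly Larva → Crayfish.
It has 3 species and 2 links.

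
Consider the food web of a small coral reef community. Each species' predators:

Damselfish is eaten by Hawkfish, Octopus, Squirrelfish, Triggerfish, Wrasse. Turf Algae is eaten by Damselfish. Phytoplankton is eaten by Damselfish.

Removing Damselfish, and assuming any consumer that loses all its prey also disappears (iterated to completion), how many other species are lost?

Remove Damselfish.
Round 1: Triggerfish (all prey gone), Wrasse (all prey gone), Squirrelfish (all prey gone), Octopus (all prey gone), Hawkfish (all prey gone) → extinct.
No further losses. Total secondary extinctions: 5.

5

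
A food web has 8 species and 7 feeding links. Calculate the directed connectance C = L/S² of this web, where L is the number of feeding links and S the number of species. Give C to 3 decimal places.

The web has S = 8 species and L = 7 feeding links.
C = L / S² = 7 / 64 = 0.1094 ≈ 0.109.

C = 0.109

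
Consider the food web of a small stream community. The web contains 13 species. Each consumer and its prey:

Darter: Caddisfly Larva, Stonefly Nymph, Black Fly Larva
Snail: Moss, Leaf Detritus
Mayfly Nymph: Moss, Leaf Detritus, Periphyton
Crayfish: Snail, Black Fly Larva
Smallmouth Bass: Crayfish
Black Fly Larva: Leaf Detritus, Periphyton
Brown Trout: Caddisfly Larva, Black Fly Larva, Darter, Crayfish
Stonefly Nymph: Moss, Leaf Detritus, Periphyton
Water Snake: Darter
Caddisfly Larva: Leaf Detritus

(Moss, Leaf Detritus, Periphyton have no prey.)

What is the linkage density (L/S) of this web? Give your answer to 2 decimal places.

L/S = 1.69

There are L = 22 links among S = 13 species.
L/S = 22/13 = 1.6923 ≈ 1.69.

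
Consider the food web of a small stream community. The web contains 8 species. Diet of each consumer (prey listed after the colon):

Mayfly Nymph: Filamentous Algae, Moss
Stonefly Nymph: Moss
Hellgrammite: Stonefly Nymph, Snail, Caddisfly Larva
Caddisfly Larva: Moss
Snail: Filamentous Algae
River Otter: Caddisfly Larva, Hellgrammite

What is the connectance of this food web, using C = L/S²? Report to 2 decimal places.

The web has S = 8 species and L = 10 feeding links.
C = L / S² = 10 / 64 = 0.1562 ≈ 0.16.

C = 0.16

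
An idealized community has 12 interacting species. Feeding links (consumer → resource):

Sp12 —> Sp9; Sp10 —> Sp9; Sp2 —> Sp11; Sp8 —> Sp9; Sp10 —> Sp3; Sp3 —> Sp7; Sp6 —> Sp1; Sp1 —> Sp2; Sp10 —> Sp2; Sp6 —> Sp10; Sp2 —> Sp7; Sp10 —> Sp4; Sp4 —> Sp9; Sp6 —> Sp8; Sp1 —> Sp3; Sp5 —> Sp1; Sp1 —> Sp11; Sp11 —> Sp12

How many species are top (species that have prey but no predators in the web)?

Top species (has prey, but nothing eats it): Sp5, Sp6.
Count: 2.

2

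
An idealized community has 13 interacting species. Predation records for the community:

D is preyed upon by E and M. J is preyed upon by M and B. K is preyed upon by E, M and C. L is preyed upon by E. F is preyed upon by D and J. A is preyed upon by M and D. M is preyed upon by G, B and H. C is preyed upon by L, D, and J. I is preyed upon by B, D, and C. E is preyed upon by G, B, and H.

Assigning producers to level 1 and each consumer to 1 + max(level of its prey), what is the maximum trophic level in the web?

Producers (level 1): I, F, K, A.
I → C → D → E → G gives G level 5.
No species has a prey at level 5, so no species reaches level 6.

5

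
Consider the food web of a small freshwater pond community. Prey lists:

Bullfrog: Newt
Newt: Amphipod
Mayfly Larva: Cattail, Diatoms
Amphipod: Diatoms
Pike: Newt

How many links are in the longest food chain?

One longest chain: Diatoms → Amphipod → Newt → Bullfrog.
It has 4 species and 3 links.

3 links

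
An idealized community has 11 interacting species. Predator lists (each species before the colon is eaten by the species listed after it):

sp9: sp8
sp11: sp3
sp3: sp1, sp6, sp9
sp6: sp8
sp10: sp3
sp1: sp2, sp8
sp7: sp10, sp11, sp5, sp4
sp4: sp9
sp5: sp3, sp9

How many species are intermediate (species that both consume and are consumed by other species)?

Intermediate species (has both prey and predators): sp10, sp11, sp5, sp4, sp3, sp1, sp6, sp9.
Count: 8.

8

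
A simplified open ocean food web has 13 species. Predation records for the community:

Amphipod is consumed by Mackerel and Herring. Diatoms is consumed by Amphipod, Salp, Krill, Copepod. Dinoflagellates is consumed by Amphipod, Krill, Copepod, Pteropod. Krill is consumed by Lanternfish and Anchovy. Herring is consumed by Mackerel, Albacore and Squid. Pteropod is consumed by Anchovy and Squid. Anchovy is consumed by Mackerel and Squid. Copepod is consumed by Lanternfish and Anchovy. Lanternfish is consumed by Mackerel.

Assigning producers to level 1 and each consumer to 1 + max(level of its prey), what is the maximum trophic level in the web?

4

Producers (level 1): Diatoms, Dinoflagellates.
Diatoms → Amphipod → Herring → Mackerel gives Mackerel level 4.
No species has a prey at level 4, so no species reaches level 5.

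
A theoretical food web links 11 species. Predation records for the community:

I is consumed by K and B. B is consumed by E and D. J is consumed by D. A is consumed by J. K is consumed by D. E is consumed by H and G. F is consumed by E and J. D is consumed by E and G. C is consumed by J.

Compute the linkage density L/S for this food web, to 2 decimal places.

There are L = 14 links among S = 11 species.
L/S = 14/11 = 1.2727 ≈ 1.27.

L/S = 1.27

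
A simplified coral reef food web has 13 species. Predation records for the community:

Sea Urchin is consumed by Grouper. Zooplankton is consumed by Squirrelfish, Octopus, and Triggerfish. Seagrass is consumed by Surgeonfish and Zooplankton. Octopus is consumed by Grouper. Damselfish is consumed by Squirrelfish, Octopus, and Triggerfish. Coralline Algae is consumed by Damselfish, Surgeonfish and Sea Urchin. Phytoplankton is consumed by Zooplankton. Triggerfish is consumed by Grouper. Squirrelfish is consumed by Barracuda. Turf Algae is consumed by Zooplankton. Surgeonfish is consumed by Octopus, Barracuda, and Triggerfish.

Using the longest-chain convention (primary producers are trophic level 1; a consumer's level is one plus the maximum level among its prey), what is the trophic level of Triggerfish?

Trophic level 3

Coralline Algae is a producer → level 1.
Damselfish eats Coralline Algae → level 2.
Triggerfish eats Damselfish (level 2); other prey at levels: Surgeonfish 2, Zooplankton 2 → level 3.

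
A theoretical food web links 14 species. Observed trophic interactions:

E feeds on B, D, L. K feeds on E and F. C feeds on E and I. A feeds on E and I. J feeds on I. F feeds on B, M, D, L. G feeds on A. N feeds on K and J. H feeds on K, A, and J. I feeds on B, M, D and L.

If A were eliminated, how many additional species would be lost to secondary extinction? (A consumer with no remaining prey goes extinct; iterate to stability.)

Remove A.
Round 1: G (all prey gone) → extinct.
No further losses. Total secondary extinctions: 1.

1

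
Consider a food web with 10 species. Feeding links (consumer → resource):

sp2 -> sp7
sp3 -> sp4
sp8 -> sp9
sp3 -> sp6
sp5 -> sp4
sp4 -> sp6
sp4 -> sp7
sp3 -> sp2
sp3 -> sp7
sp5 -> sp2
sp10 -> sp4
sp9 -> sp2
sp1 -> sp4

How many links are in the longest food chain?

3 links

One longest chain: sp7 → sp2 → sp9 → sp8.
It has 4 species and 3 links.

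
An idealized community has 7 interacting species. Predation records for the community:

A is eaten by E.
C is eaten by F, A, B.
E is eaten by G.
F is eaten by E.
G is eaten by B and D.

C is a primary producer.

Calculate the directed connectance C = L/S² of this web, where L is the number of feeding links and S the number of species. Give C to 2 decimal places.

The web has S = 7 species and L = 8 feeding links.
C = L / S² = 8 / 49 = 0.1633 ≈ 0.16.

C = 0.16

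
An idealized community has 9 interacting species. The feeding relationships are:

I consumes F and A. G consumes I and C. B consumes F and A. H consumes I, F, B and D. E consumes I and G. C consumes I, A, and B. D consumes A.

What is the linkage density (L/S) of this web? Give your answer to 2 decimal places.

L/S = 1.78

There are L = 16 links among S = 9 species.
L/S = 16/9 = 1.7778 ≈ 1.78.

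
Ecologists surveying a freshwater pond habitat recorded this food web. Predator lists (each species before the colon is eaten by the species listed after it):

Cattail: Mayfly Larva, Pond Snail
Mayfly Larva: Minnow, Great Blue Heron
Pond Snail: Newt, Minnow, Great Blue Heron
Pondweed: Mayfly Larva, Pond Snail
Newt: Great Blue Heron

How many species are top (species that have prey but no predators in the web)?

2

Top species (has prey, but nothing eats it): Minnow, Great Blue Heron.
Count: 2.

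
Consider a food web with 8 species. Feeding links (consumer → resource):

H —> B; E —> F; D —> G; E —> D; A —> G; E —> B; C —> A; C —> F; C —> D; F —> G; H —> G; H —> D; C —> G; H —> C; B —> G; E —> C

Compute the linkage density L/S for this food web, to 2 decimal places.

There are L = 16 links among S = 8 species.
L/S = 16/8 = 2.0000 ≈ 2.00.

L/S = 2.00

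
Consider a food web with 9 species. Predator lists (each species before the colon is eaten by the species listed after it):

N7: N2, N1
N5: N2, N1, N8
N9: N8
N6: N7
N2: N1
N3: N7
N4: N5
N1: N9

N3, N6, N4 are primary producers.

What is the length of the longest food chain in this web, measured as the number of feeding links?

5 links

One longest chain: N4 → N5 → N2 → N1 → N9 → N8.
It has 6 species and 5 links.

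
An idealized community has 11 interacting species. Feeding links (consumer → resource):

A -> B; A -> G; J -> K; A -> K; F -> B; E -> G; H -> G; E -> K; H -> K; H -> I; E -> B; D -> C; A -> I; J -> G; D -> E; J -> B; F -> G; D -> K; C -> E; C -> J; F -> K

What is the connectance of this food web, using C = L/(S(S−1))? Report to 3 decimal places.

C = 0.191

The web has S = 11 species and L = 21 feeding links.
C = L / (S(S−1)) = 21 / 110 = 0.1909 ≈ 0.191.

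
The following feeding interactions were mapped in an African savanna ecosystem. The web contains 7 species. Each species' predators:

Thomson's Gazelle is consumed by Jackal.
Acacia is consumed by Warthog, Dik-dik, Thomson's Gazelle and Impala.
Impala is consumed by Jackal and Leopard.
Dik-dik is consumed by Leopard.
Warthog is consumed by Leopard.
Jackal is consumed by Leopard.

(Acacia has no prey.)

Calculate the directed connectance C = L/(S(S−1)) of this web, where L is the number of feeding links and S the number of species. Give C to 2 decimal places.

The web has S = 7 species and L = 10 feeding links.
C = L / (S(S−1)) = 10 / 42 = 0.2381 ≈ 0.24.

C = 0.24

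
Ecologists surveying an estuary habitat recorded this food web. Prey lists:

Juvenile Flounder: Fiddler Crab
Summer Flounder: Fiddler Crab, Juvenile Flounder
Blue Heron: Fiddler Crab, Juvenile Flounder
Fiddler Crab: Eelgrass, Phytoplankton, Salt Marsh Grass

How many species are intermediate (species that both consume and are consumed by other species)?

Intermediate species (has both prey and predators): Fiddler Crab, Juvenile Flounder.
Count: 2.

2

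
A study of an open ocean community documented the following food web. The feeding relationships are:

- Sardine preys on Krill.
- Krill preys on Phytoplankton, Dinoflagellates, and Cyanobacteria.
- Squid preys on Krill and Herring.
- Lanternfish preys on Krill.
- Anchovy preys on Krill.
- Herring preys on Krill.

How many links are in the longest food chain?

One longest chain: Phytoplankton → Krill → Herring → Squid.
It has 4 species and 3 links.

3 links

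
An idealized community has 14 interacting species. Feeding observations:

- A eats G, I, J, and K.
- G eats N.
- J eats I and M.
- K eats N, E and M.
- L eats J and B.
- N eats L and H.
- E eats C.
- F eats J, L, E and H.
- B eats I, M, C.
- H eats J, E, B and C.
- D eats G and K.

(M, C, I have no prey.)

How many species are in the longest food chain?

6 species

One longest chain: M → J → H → N → K → A.
It has 6 species and 5 links.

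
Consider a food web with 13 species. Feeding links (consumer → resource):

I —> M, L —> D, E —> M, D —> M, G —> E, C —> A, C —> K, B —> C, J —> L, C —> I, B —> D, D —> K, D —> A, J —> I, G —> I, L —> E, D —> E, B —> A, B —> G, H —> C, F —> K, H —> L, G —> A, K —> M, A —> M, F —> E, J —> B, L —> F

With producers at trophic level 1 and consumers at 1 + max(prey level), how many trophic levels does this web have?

5

Producers (level 1): M.
M → E → F → L → J gives J level 5.
No species has a prey at level 5, so no species reaches level 6.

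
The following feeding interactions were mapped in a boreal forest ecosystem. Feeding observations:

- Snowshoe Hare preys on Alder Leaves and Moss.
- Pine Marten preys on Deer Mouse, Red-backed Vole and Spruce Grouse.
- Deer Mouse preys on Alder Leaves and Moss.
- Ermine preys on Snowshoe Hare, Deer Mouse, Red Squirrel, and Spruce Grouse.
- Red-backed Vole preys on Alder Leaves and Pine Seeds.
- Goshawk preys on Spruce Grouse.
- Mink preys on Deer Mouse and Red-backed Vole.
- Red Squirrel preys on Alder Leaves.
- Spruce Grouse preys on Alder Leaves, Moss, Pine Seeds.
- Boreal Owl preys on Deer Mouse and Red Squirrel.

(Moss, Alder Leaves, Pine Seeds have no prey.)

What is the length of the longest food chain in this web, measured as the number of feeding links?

2 links

One longest chain: Alder Leaves → Red-backed Vole → Pine Marten.
It has 3 species and 2 links.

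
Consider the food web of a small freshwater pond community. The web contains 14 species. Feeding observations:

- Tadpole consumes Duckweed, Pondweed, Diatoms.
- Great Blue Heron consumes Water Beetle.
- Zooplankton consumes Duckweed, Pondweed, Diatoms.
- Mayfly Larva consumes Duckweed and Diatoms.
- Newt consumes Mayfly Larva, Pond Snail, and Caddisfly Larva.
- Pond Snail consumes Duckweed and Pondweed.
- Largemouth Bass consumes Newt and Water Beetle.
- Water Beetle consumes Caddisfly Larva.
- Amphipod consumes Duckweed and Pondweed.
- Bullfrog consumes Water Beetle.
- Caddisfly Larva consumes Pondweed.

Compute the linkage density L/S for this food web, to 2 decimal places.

L/S = 1.50

There are L = 21 links among S = 14 species.
L/S = 21/14 = 1.5000 ≈ 1.50.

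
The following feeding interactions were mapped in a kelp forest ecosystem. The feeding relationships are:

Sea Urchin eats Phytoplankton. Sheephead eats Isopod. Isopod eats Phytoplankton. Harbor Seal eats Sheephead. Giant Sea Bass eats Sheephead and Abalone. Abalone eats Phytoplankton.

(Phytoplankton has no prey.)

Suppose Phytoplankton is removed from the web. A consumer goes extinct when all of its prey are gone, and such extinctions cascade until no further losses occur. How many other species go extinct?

6

Remove Phytoplankton.
Round 1: Sea Urchin (all prey gone), Isopod (all prey gone), Abalone (all prey gone) → extinct.
Round 2: Sheephead (all prey gone) → extinct.
Round 3: Harbor Seal (all prey gone), Giant Sea Bass (all prey gone) → extinct.
No further losses. Total secondary extinctions: 6.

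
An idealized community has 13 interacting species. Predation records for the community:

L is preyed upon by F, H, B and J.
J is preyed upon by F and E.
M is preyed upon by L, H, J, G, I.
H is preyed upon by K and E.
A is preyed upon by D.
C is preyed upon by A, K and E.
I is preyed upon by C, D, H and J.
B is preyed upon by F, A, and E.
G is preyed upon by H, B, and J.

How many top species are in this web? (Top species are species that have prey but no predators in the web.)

4

Top species (has prey, but nothing eats it): K, F, E, D.
Count: 4.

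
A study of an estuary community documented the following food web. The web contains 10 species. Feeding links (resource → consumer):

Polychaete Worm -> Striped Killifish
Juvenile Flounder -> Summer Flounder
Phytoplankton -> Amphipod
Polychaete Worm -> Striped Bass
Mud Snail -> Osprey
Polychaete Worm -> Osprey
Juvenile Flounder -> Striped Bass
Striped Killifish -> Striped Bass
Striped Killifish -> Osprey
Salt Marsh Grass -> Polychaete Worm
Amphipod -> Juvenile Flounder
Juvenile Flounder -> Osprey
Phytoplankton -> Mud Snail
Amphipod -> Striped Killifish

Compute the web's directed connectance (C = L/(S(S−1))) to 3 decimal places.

The web has S = 10 species and L = 14 feeding links.
C = L / (S(S−1)) = 14 / 90 = 0.1556 ≈ 0.156.

C = 0.156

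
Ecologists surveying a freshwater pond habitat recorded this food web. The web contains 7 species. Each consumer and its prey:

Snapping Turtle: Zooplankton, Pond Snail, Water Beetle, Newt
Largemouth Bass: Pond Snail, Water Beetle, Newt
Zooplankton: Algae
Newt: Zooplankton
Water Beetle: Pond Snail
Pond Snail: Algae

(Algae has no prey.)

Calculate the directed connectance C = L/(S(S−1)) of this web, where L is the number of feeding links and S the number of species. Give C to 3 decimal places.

The web has S = 7 species and L = 11 feeding links.
C = L / (S(S−1)) = 11 / 42 = 0.2619 ≈ 0.262.

C = 0.262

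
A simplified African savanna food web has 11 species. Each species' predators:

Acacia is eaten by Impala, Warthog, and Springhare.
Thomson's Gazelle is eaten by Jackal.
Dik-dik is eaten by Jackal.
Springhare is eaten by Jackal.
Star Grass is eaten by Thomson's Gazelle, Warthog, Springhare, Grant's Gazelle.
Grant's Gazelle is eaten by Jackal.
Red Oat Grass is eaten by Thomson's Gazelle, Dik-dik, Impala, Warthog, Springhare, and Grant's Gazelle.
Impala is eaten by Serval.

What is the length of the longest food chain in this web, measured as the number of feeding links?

One longest chain: Red Oat Grass → Impala → Serval.
It has 3 species and 2 links.

2 links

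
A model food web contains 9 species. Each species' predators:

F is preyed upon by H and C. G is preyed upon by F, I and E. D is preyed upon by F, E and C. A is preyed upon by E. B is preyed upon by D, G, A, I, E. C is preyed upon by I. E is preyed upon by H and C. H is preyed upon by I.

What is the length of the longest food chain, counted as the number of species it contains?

One longest chain: B → D → E → H → I.
It has 5 species and 4 links.

5 species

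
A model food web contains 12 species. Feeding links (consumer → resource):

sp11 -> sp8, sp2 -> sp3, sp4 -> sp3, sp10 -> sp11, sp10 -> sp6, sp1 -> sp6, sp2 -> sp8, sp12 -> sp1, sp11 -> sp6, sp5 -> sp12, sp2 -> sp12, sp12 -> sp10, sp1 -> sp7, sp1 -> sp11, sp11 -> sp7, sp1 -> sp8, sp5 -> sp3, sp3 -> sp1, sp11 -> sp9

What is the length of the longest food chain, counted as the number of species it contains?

One longest chain: sp6 → sp11 → sp10 → sp12 → sp2.
It has 5 species and 4 links.

5 species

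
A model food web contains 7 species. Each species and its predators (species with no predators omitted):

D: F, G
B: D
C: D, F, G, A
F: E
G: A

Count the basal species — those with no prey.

2

Basal species (no prey listed): C, B.
Count: 2.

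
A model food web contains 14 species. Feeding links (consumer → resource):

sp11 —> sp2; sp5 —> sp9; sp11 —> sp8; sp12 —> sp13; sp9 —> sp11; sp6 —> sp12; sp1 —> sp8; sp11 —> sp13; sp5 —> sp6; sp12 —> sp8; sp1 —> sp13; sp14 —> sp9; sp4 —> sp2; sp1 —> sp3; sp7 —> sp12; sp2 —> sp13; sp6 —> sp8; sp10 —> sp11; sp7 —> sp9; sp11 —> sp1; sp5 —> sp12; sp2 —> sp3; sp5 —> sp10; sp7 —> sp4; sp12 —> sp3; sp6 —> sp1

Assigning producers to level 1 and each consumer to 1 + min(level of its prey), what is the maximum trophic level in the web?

4

Producers (level 1): sp8, sp3, sp13.
Following each consumer down to its lowest-level prey: sp8 → sp11 → sp9 → sp14 (levels 1 through 4).
All prey of sp14 (sp9 3) are at level 3 or above, so sp14 is at level 1 + 3 = 4.
Every consumer has at least one prey at level 3 or below, so none exceeds level 4.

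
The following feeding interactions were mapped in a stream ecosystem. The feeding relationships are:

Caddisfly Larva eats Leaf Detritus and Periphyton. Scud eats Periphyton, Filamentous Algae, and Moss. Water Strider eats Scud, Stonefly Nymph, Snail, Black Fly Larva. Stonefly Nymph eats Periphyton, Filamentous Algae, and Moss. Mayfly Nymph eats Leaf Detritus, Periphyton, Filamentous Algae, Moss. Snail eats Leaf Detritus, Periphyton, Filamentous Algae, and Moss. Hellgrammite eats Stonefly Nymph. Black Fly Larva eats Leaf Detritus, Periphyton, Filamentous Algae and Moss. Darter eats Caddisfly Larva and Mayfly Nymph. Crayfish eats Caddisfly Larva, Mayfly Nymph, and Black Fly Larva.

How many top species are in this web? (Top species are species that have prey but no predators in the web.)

Top species (has prey, but nothing eats it): Water Strider, Crayfish, Hellgrammite, Darter.
Count: 4.

4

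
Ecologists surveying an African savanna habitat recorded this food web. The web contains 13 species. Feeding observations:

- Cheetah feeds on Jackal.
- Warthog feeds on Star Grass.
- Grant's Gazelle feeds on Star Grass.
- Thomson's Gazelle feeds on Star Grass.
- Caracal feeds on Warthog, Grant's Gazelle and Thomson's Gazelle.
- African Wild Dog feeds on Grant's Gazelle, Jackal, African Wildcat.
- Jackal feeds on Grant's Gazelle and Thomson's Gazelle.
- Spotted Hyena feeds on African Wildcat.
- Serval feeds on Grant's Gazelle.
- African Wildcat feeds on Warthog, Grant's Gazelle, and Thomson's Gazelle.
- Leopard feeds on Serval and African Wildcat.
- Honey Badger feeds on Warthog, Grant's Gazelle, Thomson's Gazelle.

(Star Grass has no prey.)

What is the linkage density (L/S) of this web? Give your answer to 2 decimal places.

There are L = 22 links among S = 13 species.
L/S = 22/13 = 1.6923 ≈ 1.69.

L/S = 1.69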